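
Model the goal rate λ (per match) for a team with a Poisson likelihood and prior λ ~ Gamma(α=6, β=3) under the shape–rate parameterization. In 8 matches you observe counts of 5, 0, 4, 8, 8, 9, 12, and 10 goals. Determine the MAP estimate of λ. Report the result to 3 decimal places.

λ̂_MAP = 5.545

Σxᵢ = 5+0+4+8+8+9+12+10 = 56, with n = 8.
Posterior ∝ λ^5e^(−3λ) · λ^56e^(−8λ) = λ^61e^(−11λ), i.e. Gamma(shape=62, rate=11).
The mode of a Gamma(a, b) with a ≥ 1 (shape–rate) is (a−1)/b = 61/11 ≈ 5.545.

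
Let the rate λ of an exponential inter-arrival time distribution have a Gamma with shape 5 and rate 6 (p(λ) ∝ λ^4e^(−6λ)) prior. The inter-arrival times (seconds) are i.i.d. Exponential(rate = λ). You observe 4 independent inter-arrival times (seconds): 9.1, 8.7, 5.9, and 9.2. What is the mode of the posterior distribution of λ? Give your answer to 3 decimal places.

λ̂_MAP = 0.206

The Exponential(rate=λ) likelihood is ∝ λ^n e^(−λΣtᵢ). Here n = 4 and Σtᵢ = 9.1 + 8.7 + 5.9 + 9.2 = 32.9.
Posterior ∝ λ^4e^(−6λ) · λ^4e^(−32.9λ) = λ^8e^(−38.9λ), i.e. Gamma(9, 38.9).
Mode = (a−1)/b = 8/38.9 ≈ 0.206.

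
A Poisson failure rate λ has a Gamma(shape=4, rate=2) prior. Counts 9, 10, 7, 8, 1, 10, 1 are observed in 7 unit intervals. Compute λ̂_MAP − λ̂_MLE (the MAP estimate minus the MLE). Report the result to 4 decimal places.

Σxᵢ = 46. Posterior is Gamma(50, 9); MAP = (50−1)/9 = 49/9 ≈ 5.44444.
MLE = x̄ = 46/7 ≈ 6.57143.
Difference = 49/9 − 46/7 = -71/63 ≈ -1.1270.

MAP − MLE = -1.1270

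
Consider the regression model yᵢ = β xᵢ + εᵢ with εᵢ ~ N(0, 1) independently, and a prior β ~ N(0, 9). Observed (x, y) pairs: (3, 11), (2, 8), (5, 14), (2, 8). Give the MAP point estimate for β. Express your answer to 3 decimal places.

log p(β | y) = −Σ(yᵢ − βxᵢ)²/(2·1) − β²/(2·9) + const.
Setting the derivative to zero: Σxᵢ(yᵢ − βxᵢ)/1 − β/9 = 0, so β = Σxᵢyᵢ / (Σxᵢ² + σ²/τ²).
Σxᵢyᵢ = 3·11 + 2·8 + 5·14 + 2·8 = 135; Σxᵢ² = 42; σ²/τ² = 1/9.
β̂_MAP = 135 / (42 + 1/9) = 135/(379/9) = 1215/379 ≈ 3.206.

β̂_MAP = 3.206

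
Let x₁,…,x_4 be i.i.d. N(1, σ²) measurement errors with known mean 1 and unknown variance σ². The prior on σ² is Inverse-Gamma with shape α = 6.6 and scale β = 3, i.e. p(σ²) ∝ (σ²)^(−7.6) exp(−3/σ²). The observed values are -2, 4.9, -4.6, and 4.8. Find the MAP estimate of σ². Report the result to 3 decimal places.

Sum of squared deviations about the known mean: SS = (-2−1)² + (4.9−1)² + (-4.6−1)² + (4.8−1)² = 70.01.
The Normal likelihood contributes (σ²)^(−n/2) exp(−SS/(2σ²)), so the posterior is Inverse-Gamma(α + n/2, β + SS/2) = Inverse-Gamma(8.6, 38.005).
The mode of Inverse-Gamma(a, b) is b/(a+1) = 38.005/9.6 ≈ 3.959.

σ̂²_MAP = 3.959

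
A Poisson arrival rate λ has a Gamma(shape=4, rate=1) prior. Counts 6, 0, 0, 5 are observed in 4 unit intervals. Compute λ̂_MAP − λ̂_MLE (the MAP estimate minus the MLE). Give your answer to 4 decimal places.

MAP − MLE = 0.0500

Σxᵢ = 11. Posterior is Gamma(15, 5); MAP = (15−1)/5 = 14/5 ≈ 2.80000.
MLE = x̄ = 11/4 ≈ 2.75000.
Difference = 14/5 − 11/4 = 1/20 ≈ 0.0500.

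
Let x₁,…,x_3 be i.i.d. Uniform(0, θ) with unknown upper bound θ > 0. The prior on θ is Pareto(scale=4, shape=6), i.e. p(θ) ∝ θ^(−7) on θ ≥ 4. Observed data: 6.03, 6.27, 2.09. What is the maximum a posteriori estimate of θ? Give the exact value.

θ̂_MAP = 6.27

The Uniform(0, θ) likelihood is θ^(−n) for θ ≥ max(xᵢ), zero otherwise. Here max(xᵢ) = 6.27.
Posterior ∝ θ^(−7) · θ^(−3) = θ^(−10) on θ ≥ max(4, 6.27) = 6.27.
This density is strictly decreasing in θ, so the posterior mode lies at the lower boundary of the support.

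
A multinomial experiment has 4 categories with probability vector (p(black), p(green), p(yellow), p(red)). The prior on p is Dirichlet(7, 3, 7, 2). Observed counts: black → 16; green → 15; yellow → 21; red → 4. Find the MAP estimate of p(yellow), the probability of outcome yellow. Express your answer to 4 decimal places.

The posterior is Dirichlet(αᵢ + nᵢ) = Dirichlet(23, 18, 28, 6).
For a Dirichlet(a₁,…,a_K) with all aᵢ > 1, the mode has j-th component (aⱼ − 1)/(Σaᵢ − K).
Here Σaᵢ = 75 and K = 4, so p(yellow) = (28 − 1)/(75 − 4) = 27/71 ≈ 0.3803.

MAP estimate of p(yellow) = 0.3803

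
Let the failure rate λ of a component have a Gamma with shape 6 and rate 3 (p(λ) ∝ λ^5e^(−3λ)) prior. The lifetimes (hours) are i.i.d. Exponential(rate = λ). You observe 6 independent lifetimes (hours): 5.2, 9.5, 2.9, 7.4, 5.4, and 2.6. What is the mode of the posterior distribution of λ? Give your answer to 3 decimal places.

λ̂_MAP = 0.306

The Exponential(rate=λ) likelihood is ∝ λ^n e^(−λΣtᵢ). Here n = 6 and Σtᵢ = 5.2 + 9.5 + 2.9 + 7.4 + 5.4 + 2.6 = 33.
Posterior ∝ λ^5e^(−3λ) · λ^6e^(−33λ) = λ^11e^(−36λ), i.e. Gamma(12, 36).
Mode = (a−1)/b = 11/36 ≈ 0.306.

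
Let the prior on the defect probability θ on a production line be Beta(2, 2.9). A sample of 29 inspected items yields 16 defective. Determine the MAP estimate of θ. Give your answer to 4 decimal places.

Prior: Beta(2, 2.9).
Data: 16 successes in 29 trials. The binomial likelihood contributes θ^16(1−θ)^13, so the posterior is Beta(2+16, 2.9+13) = Beta(18, 15.9).
For Beta(a, b) with a, b > 1 the mode is (a−1)/(a+b−2) = 17/31.9 ≈ 0.5329.

θ̂_MAP = 0.5329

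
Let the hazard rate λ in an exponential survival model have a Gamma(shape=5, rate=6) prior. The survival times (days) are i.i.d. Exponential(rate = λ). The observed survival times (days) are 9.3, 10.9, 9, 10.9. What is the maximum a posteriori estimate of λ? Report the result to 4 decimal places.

λ̂_MAP = 0.1735

The Exponential(rate=λ) likelihood is ∝ λ^n e^(−λΣtᵢ). Here n = 4 and Σtᵢ = 9.3 + 10.9 + 9 + 10.9 = 40.1.
Posterior ∝ λ^4e^(−6λ) · λ^4e^(−40.1λ) = λ^8e^(−46.1λ), i.e. Gamma(9, 46.1).
Mode = (a−1)/b = 8/46.1 ≈ 0.1735.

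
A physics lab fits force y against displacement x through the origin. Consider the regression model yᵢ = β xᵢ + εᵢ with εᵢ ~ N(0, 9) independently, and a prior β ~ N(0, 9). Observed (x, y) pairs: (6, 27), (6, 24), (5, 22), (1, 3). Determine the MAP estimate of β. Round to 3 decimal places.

β̂_MAP = 4.232

log p(β | y) = −Σ(yᵢ − βxᵢ)²/(2·9) − β²/(2·9) + const.
Setting the derivative to zero: Σxᵢ(yᵢ − βxᵢ)/9 − β/9 = 0, so β = Σxᵢyᵢ / (Σxᵢ² + σ²/τ²).
Σxᵢyᵢ = 6·27 + 6·24 + 5·22 + 1·3 = 419; Σxᵢ² = 98; σ²/τ² = 1.
β̂_MAP = 419 / (98 + 1) = 419/99 ≈ 4.232.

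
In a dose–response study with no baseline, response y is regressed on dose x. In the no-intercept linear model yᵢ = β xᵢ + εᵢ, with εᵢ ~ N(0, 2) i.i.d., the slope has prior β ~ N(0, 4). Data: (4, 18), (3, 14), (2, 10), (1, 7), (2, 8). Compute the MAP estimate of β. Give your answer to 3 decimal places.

β̂_MAP = 4.551

log p(β | y) = −Σ(yᵢ − βxᵢ)²/(2·2) − β²/(2·4) + const.
Setting the derivative to zero: Σxᵢ(yᵢ − βxᵢ)/2 − β/4 = 0, so β = Σxᵢyᵢ / (Σxᵢ² + σ²/τ²).
Σxᵢyᵢ = 4·18 + 3·14 + 2·10 + 1·7 + 2·8 = 157; Σxᵢ² = 34; σ²/τ² = 0.5.
β̂_MAP = 157 / (34 + 0.5) = 157/34.5 ≈ 4.551.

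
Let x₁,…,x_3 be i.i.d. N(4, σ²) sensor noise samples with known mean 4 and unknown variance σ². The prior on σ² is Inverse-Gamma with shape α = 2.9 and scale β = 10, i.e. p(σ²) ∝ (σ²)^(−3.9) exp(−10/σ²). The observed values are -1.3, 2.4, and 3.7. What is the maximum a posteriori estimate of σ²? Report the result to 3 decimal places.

σ̂²_MAP = 4.698

Sum of squared deviations about the known mean: SS = (-1.3−4)² + (2.4−4)² + (3.7−4)² = 30.74.
The Normal likelihood contributes (σ²)^(−n/2) exp(−SS/(2σ²)), so the posterior is Inverse-Gamma(α + n/2, β + SS/2) = Inverse-Gamma(4.4, 25.37).
The mode of Inverse-Gamma(a, b) is b/(a+1) = 25.37/5.4 ≈ 4.698.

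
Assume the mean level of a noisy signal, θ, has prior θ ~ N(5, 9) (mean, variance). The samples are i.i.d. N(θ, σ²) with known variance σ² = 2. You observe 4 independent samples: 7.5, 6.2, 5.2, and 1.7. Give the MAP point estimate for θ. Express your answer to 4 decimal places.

θ̂_MAP = 5.1421

n = 4; x̄ = (7.5 + 6.2 + 5.2 + 1.7)/4 = 20.6/4 = 5.15.
For a Normal prior and Normal likelihood with known variance, the posterior is Normal; its mode equals its mean, the precision-weighted average.
Prior precision 1/σ₀² = 1/9; data precision n/σ² = 4/2 = 2.
θ̂ = ((1/9)·5 + 2·5.15) / (1/9 + 2) = (977/90)/(19/9) = 977/190 ≈ 5.1421.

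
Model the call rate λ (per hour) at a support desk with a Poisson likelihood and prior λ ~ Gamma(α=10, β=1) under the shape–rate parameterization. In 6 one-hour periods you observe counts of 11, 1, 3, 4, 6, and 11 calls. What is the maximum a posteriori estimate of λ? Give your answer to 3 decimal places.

Σxᵢ = 11+1+3+4+6+11 = 36, with n = 6.
Posterior ∝ λ^9e^(−1λ) · λ^36e^(−6λ) = λ^45e^(−7λ), i.e. Gamma(shape=46, rate=7).
The mode of a Gamma(a, b) with a ≥ 1 (shape–rate) is (a−1)/b = 45/7 ≈ 6.429.

λ̂_MAP = 6.429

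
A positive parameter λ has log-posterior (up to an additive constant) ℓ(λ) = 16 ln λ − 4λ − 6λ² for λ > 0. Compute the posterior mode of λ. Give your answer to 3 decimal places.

λ̂_MAP = 1.000

ℓ'(λ) = 16/λ − 4 − 12λ. Setting this to zero and multiplying by λ: 12λ² + 4λ − 16 = 0.
λ = (−4 + √(4² + 4·12·16)) / (2·12) = (−4 + √784) / 24 = (−4 + 28)/24 = 1.
ℓ''(λ) = −16/λ² − 12 < 0, confirming a maximum.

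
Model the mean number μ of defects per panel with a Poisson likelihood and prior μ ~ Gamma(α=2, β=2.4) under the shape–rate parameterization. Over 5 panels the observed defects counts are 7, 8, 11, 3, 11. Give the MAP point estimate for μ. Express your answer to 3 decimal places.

μ̂_MAP = 5.541

Σxᵢ = 7+8+11+3+11 = 40, with n = 5.
Posterior ∝ μe^(−2.4μ) · μ^40e^(−5μ) = μ^41e^(−7.4μ), i.e. Gamma(shape=42, rate=7.4).
The mode of a Gamma(a, b) with a ≥ 1 (shape–rate) is (a−1)/b = 41/7.4 ≈ 5.541.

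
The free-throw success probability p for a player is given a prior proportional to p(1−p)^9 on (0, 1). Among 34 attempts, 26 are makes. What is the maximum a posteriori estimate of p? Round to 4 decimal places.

The prior density ∝ p(1−p)^9 is the kernel of Beta(2, 10).
Data: 26 successes in 34 trials. The binomial likelihood contributes p^26(1−p)^8, so the posterior is Beta(2+26, 10+8) = Beta(28, 18).
For Beta(a, b) with a, b > 1 the mode is (a−1)/(a+b−2) = 27/44 ≈ 0.6136.

p̂_MAP = 0.6136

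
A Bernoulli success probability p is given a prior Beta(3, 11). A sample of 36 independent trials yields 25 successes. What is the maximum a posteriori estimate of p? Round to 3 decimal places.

p̂_MAP = 0.563

Prior: Beta(3, 11).
Data: 25 successes in 36 trials. The binomial likelihood contributes p^25(1−p)^11, so the posterior is Beta(3+25, 11+11) = Beta(28, 22).
For Beta(a, b) with a, b > 1 the mode is (a−1)/(a+b−2) = 27/48 ≈ 0.563.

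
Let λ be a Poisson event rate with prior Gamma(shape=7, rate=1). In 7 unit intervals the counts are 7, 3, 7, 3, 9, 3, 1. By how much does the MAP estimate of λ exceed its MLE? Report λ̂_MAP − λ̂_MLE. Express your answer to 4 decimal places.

Σxᵢ = 33. Posterior is Gamma(40, 8); MAP = (40−1)/8 = 39/8 ≈ 4.87500.
MLE = x̄ = 33/7 ≈ 4.71429.
Difference = 39/8 − 33/7 = 9/56 ≈ 0.1607.

MAP − MLE = 0.1607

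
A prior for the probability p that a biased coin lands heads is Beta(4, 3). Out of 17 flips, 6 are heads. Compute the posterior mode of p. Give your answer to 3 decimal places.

Prior: Beta(4, 3).
Data: 6 successes in 17 trials. The binomial likelihood contributes p^6(1−p)^11, so the posterior is Beta(4+6, 3+11) = Beta(10, 14).
For Beta(a, b) with a, b > 1 the mode is (a−1)/(a+b−2) = 9/22 ≈ 0.409.

p̂_MAP = 0.409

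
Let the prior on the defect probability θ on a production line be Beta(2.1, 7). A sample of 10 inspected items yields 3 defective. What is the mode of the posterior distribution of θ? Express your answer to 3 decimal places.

Prior: Beta(2.1, 7).
Data: 3 successes in 10 trials. The binomial likelihood contributes θ^3(1−θ)^7, so the posterior is Beta(2.1+3, 7+7) = Beta(5.1, 14).
For Beta(a, b) with a, b > 1 the mode is (a−1)/(a+b−2) = 4.1/17.1 ≈ 0.240.

θ̂_MAP = 0.240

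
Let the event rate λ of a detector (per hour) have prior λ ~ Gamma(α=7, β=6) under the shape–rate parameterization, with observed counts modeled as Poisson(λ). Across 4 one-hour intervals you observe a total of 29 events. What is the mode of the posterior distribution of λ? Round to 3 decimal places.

λ̂_MAP = 3.500

Σxᵢ = 29, n = 4.
Posterior ∝ λ^6e^(−6λ) · λ^29e^(−4λ) = λ^35e^(−10λ), i.e. Gamma(shape=36, rate=10).
The mode of a Gamma(a, b) with a ≥ 1 (shape–rate) is (a−1)/b = 35/10 ≈ 3.500.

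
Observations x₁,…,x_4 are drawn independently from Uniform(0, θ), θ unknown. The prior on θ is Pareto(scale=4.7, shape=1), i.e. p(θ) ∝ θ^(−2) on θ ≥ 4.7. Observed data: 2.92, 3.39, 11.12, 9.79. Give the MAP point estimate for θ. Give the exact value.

θ̂_MAP = 11.12

The Uniform(0, θ) likelihood is θ^(−n) for θ ≥ max(xᵢ), zero otherwise. Here max(xᵢ) = 11.12.
Posterior ∝ θ^(−2) · θ^(−4) = θ^(−6) on θ ≥ max(4.7, 11.12) = 11.12.
This density is strictly decreasing in θ, so the posterior mode lies at the lower boundary of the support.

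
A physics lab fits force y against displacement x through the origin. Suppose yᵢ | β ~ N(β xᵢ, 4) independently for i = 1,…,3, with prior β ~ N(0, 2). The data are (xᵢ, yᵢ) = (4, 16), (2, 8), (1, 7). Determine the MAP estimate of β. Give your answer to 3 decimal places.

log p(β | y) = −Σ(yᵢ − βxᵢ)²/(2·4) − β²/(2·2) + const.
Setting the derivative to zero: Σxᵢ(yᵢ − βxᵢ)/4 − β/2 = 0, so β = Σxᵢyᵢ / (Σxᵢ² + σ²/τ²).
Σxᵢyᵢ = 4·16 + 2·8 + 1·7 = 87; Σxᵢ² = 21; σ²/τ² = 2.
β̂_MAP = 87 / (21 + 2) = 87/23 ≈ 3.783.

β̂_MAP = 3.783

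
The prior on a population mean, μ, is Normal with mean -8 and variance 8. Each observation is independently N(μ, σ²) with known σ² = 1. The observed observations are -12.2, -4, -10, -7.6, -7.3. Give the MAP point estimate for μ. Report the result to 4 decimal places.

μ̂_MAP = -8.2146

n = 5; x̄ = ((-12.2) + (-4) + (-10) + (-7.6) + (-7.3))/5 = -41.1/5 = -8.22.
For a Normal prior and Normal likelihood with known variance, the posterior is Normal; its mode equals its mean, the precision-weighted average.
Prior precision 1/σ₀² = 1/8 = 0.125; data precision n/σ² = 5/1 = 5.
μ̂ = (0.125·(-8) + 5·(-8.22)) / (0.125 + 5) = (-42.1)/5.125 = -1684/205 ≈ -8.2146.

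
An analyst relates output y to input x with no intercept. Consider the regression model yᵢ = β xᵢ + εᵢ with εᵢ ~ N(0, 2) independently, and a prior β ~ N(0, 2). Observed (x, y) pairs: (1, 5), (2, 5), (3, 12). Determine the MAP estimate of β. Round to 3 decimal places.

β̂_MAP = 3.400

log p(β | y) = −Σ(yᵢ − βxᵢ)²/(2·2) − β²/(2·2) + const.
Setting the derivative to zero: Σxᵢ(yᵢ − βxᵢ)/2 − β/2 = 0, so β = Σxᵢyᵢ / (Σxᵢ² + σ²/τ²).
Σxᵢyᵢ = 1·5 + 2·5 + 3·12 = 51; Σxᵢ² = 14; σ²/τ² = 1.
β̂_MAP = 51 / (14 + 1) = 51/15 ≈ 3.400.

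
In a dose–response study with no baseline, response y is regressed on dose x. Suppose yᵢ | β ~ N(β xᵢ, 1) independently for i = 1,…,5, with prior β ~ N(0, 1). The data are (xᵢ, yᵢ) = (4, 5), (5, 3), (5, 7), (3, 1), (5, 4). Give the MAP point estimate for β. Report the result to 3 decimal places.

log p(β | y) = −Σ(yᵢ − βxᵢ)²/(2·1) − β²/(2·1) + const.
Setting the derivative to zero: Σxᵢ(yᵢ − βxᵢ)/1 − β/1 = 0, so β = Σxᵢyᵢ / (Σxᵢ² + σ²/τ²).
Σxᵢyᵢ = 4·5 + 5·3 + 5·7 + 3·1 + 5·4 = 93; Σxᵢ² = 100; σ²/τ² = 1.
β̂_MAP = 93 / (100 + 1) = 93/101 ≈ 0.921.

β̂_MAP = 0.921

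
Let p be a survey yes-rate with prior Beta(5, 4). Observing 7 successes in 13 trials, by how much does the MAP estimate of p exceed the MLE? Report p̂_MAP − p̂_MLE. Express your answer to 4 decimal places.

MAP − MLE = 0.0115

Posterior is Beta(12, 10); MAP = (12−1)/(22−2) = 11/20 ≈ 0.55000.
MLE ignores the prior: p̂_MLE = k/n = 7/13 ≈ 0.53846.
Difference = 11/20 − 7/13 = 3/260 ≈ 0.0115.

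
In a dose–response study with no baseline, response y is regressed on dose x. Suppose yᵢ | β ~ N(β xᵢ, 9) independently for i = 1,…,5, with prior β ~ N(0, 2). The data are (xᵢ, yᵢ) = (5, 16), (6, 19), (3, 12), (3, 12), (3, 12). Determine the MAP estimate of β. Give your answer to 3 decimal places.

β̂_MAP = 3.265

log p(β | y) = −Σ(yᵢ − βxᵢ)²/(2·9) − β²/(2·2) + const.
Setting the derivative to zero: Σxᵢ(yᵢ − βxᵢ)/9 − β/2 = 0, so β = Σxᵢyᵢ / (Σxᵢ² + σ²/τ²).
Σxᵢyᵢ = 5·16 + 6·19 + 3·12 + 3·12 + 3·12 = 302; Σxᵢ² = 88; σ²/τ² = 4.5.
β̂_MAP = 302 / (88 + 4.5) = 302/92.5 ≈ 3.265.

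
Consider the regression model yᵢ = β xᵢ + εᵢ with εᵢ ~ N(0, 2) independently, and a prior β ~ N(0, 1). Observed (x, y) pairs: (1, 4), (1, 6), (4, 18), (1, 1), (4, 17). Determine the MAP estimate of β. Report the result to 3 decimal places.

log p(β | y) = −Σ(yᵢ − βxᵢ)²/(2·2) − β²/(2·1) + const.
Setting the derivative to zero: Σxᵢ(yᵢ − βxᵢ)/2 − β/1 = 0, so β = Σxᵢyᵢ / (Σxᵢ² + σ²/τ²).
Σxᵢyᵢ = 1·4 + 1·6 + 4·18 + 1·1 + 4·17 = 151; Σxᵢ² = 35; σ²/τ² = 2.
β̂_MAP = 151 / (35 + 2) = 151/37 ≈ 4.081.

β̂_MAP = 4.081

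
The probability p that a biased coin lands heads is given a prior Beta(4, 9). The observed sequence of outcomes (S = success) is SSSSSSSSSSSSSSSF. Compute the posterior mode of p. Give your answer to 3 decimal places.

p̂_MAP = 0.667

Prior: Beta(4, 9).
Data: 15 successes in 16 trials (from the sequence). The binomial likelihood contributes p^15(1−p)^1, so the posterior is Beta(4+15, 9+1) = Beta(19, 10).
For Beta(a, b) with a, b > 1 the mode is (a−1)/(a+b−2) = 18/27 ≈ 0.667.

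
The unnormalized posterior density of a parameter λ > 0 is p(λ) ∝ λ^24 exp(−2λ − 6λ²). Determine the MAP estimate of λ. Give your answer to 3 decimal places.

λ̂_MAP = 1.333

ℓ'(λ) = 24/λ − 2 − 12λ. Setting this to zero and multiplying by λ: 12λ² + 2λ − 24 = 0.
λ = (−2 + √(2² + 4·12·24)) / (2·12) = (−2 + √1156) / 24 = (−2 + 34)/24 = 4/3.
ℓ''(λ) = −24/λ² − 12 < 0, confirming a maximum.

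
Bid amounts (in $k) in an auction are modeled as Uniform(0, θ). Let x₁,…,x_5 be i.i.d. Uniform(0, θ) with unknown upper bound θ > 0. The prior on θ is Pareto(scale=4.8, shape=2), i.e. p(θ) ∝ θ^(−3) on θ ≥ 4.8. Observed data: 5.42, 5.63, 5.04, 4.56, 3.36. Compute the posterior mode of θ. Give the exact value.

The Uniform(0, θ) likelihood is θ^(−n) for θ ≥ max(xᵢ), zero otherwise. Here max(xᵢ) = 5.63.
Posterior ∝ θ^(−3) · θ^(−5) = θ^(−8) on θ ≥ max(4.8, 5.63) = 5.63.
This density is strictly decreasing in θ, so the posterior mode lies at the lower boundary of the support.

θ̂_MAP = 5.63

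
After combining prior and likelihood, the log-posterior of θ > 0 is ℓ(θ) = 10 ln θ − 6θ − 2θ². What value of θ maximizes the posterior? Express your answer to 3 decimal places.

ℓ'(θ) = 10/θ − 6 − 4θ. Setting this to zero and multiplying by θ: 4θ² + 6θ − 10 = 0.
θ = (−6 + √(6² + 4·4·10)) / (2·4) = (−6 + √196) / 8 = (−6 + 14)/8 = 1.
ℓ''(θ) = −10/θ² − 4 < 0, confirming a maximum.

θ̂_MAP = 1.000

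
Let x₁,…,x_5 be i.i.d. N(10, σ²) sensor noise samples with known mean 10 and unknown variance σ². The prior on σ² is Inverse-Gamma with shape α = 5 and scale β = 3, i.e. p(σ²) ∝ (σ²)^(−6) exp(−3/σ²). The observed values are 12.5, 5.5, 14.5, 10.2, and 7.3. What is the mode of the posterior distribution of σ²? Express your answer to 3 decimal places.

σ̂²_MAP = 3.534

Sum of squared deviations about the known mean: SS = (12.5−10)² + (5.5−10)² + (14.5−10)² + (10.2−10)² + (7.3−10)² = 54.08.
The Normal likelihood contributes (σ²)^(−n/2) exp(−SS/(2σ²)), so the posterior is Inverse-Gamma(α + n/2, β + SS/2) = Inverse-Gamma(7.5, 30.04).
The mode of Inverse-Gamma(a, b) is b/(a+1) = 30.04/8.5 ≈ 3.534.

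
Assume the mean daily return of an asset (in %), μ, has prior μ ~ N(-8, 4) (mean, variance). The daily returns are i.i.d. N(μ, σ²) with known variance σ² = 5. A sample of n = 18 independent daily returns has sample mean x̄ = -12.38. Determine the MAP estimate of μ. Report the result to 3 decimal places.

n = 18, x̄ = -12.38.
For a Normal prior and Normal likelihood with known variance, the posterior is Normal; its mode equals its mean, the precision-weighted average.
Prior precision 1/σ₀² = 1/4 = 0.25; data precision n/σ² = 18/5 = 3.6.
μ̂ = (0.25·(-8) + 3.6·(-12.38)) / (0.25 + 3.6) = (-46.568)/3.85 = -23284/1925 ≈ -12.096.

μ̂_MAP = -12.096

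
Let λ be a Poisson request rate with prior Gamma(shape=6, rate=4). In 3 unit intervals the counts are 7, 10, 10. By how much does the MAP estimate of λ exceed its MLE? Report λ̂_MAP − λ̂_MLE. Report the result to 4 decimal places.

MAP − MLE = -4.4286

Σxᵢ = 27. Posterior is Gamma(33, 7); MAP = (33−1)/7 = 32/7 ≈ 4.57143.
MLE = x̄ = 27/3 ≈ 9.00000.
Difference = 32/7 − 27/3 = -31/7 ≈ -4.4286.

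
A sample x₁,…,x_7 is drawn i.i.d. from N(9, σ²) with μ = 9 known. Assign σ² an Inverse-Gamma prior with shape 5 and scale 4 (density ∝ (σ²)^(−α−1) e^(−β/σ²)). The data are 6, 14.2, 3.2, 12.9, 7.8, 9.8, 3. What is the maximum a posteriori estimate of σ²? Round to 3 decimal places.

Sum of squared deviations about the known mean: SS = (6−9)² + (14.2−9)² + (3.2−9)² + (12.9−9)² + (7.8−9)² + (9.8−9)² + (3−9)² = 122.97.
The Normal likelihood contributes (σ²)^(−n/2) exp(−SS/(2σ²)), so the posterior is Inverse-Gamma(α + n/2, β + SS/2) = Inverse-Gamma(8.5, 65.485).
The mode of Inverse-Gamma(a, b) is b/(a+1) = 65.485/9.5 ≈ 6.893.

σ̂²_MAP = 6.893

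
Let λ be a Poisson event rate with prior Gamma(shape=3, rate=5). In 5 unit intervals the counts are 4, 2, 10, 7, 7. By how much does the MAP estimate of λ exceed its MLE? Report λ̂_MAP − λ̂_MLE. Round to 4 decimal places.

MAP − MLE = -2.8000

Σxᵢ = 30. Posterior is Gamma(33, 10); MAP = (33−1)/10 = 32/10 ≈ 3.20000.
MLE = x̄ = 30/5 ≈ 6.00000.
Difference = 32/10 − 30/5 = -14/5 ≈ -2.8000.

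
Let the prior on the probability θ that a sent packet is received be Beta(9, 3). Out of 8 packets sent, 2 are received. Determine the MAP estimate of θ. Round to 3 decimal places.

θ̂_MAP = 0.556

Prior: Beta(9, 3).
Data: 2 successes in 8 trials. The binomial likelihood contributes θ^2(1−θ)^6, so the posterior is Beta(9+2, 3+6) = Beta(11, 9).
For Beta(a, b) with a, b > 1 the mode is (a−1)/(a+b−2) = 10/18 ≈ 0.556.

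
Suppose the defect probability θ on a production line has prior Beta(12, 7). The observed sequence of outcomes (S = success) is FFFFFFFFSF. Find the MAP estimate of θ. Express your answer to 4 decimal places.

Prior: Beta(12, 7).
Data: 1 success in 10 trials (from the sequence). The binomial likelihood contributes θ(1−θ)^9, so the posterior is Beta(12+1, 7+9) = Beta(13, 16).
For Beta(a, b) with a, b > 1 the mode is (a−1)/(a+b−2) = 12/27 ≈ 0.4444.

θ̂_MAP = 0.4444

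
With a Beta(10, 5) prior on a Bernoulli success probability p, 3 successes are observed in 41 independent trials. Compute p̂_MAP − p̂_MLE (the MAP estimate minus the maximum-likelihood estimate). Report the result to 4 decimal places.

Posterior is Beta(13, 43); MAP = (13−1)/(56−2) = 12/54 ≈ 0.22222.
MLE ignores the prior: p̂_MLE = k/n = 3/41 ≈ 0.07317.
Difference = 12/54 − 3/41 = 55/369 ≈ 0.1491.

MAP − MLE = 0.1491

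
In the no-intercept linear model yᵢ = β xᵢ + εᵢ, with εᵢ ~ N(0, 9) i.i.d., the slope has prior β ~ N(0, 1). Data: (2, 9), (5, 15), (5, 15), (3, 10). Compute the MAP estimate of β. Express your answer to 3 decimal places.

log p(β | y) = −Σ(yᵢ − βxᵢ)²/(2·9) − β²/(2·1) + const.
Setting the derivative to zero: Σxᵢ(yᵢ − βxᵢ)/9 − β/1 = 0, so β = Σxᵢyᵢ / (Σxᵢ² + σ²/τ²).
Σxᵢyᵢ = 2·9 + 5·15 + 5·15 + 3·10 = 198; Σxᵢ² = 63; σ²/τ² = 9.
β̂_MAP = 198 / (63 + 9) = 198/72 ≈ 2.750.

β̂_MAP = 2.750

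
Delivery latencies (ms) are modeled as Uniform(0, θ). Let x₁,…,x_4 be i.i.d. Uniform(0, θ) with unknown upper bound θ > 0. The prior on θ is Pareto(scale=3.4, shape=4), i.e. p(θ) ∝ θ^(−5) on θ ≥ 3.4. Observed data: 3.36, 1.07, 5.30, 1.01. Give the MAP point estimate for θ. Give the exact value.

θ̂_MAP = 5.30

The Uniform(0, θ) likelihood is θ^(−n) for θ ≥ max(xᵢ), zero otherwise. Here max(xᵢ) = 5.30.
Posterior ∝ θ^(−5) · θ^(−4) = θ^(−9) on θ ≥ max(3.4, 5.30) = 5.30.
This density is strictly decreasing in θ, so the posterior mode lies at the lower boundary of the support.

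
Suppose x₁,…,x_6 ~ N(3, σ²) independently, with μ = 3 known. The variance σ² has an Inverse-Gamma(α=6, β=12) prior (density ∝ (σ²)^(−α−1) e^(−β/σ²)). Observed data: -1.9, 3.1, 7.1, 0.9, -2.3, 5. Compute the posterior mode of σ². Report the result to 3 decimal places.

σ̂²_MAP = 5.067

Sum of squared deviations about the known mean: SS = (-1.9−3)² + (3.1−3)² + (7.1−3)² + (0.9−3)² + (-2.3−3)² + (5−3)² = 77.33.
The Normal likelihood contributes (σ²)^(−n/2) exp(−SS/(2σ²)), so the posterior is Inverse-Gamma(α + n/2, β + SS/2) = Inverse-Gamma(9, 50.665).
The mode of Inverse-Gamma(a, b) is b/(a+1) = 50.665/10 ≈ 5.067.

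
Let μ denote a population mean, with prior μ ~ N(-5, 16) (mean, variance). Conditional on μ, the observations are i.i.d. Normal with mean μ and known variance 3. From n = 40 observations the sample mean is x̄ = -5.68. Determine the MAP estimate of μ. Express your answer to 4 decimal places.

n = 40, x̄ = -5.68.
For a Normal prior and Normal likelihood with known variance, the posterior is Normal; its mode equals its mean, the precision-weighted average.
Prior precision 1/σ₀² = 1/16 = 0.0625; data precision n/σ² = 40/3.
μ̂ = (0.0625·(-5) + (40/3)·(-5.68)) / (0.0625 + 40/3) = (-18251/240)/(643/48) = -18251/3215 ≈ -5.6768.

μ̂_MAP = -5.6768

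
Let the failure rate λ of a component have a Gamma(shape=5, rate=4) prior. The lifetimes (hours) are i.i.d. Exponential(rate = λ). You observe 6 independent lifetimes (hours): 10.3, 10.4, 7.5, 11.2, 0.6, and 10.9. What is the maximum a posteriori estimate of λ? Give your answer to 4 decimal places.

The Exponential(rate=λ) likelihood is ∝ λ^n e^(−λΣtᵢ). Here n = 6 and Σtᵢ = 10.3 + 10.4 + 7.5 + 11.2 + 0.6 + 10.9 = 50.9.
Posterior ∝ λ^4e^(−4λ) · λ^6e^(−50.9λ) = λ^10e^(−54.9λ), i.e. Gamma(11, 54.9).
Mode = (a−1)/b = 10/54.9 ≈ 0.1821.

λ̂_MAP = 0.1821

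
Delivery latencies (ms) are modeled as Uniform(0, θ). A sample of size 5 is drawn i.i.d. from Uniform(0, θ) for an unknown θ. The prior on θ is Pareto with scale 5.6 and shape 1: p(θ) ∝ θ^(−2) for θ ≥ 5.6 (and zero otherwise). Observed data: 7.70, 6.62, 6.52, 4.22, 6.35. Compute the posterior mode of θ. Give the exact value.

θ̂_MAP = 7.70

The Uniform(0, θ) likelihood is θ^(−n) for θ ≥ max(xᵢ), zero otherwise. Here max(xᵢ) = 7.70.
Posterior ∝ θ^(−2) · θ^(−5) = θ^(−7) on θ ≥ max(5.6, 7.70) = 7.70.
This density is strictly decreasing in θ, so the posterior mode lies at the lower boundary of the support.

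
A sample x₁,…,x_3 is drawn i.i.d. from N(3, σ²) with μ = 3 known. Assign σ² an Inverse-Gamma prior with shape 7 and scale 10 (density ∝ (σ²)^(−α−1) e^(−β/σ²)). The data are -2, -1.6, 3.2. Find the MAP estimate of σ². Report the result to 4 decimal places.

σ̂²_MAP = 3.4842

Sum of squared deviations about the known mean: SS = (-2−3)² + (-1.6−3)² + (3.2−3)² = 46.2.
The Normal likelihood contributes (σ²)^(−n/2) exp(−SS/(2σ²)), so the posterior is Inverse-Gamma(α + n/2, β + SS/2) = Inverse-Gamma(8.5, 33.1).
The mode of Inverse-Gamma(a, b) is b/(a+1) = 33.1/9.5 ≈ 3.4842.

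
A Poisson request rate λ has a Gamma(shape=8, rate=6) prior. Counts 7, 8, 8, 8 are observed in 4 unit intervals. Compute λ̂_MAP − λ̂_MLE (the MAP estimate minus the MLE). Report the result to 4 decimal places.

MAP − MLE = -3.9500

Σxᵢ = 31. Posterior is Gamma(39, 10); MAP = (39−1)/10 = 38/10 ≈ 3.80000.
MLE = x̄ = 31/4 ≈ 7.75000.
Difference = 38/10 − 31/4 = -79/20 ≈ -3.9500.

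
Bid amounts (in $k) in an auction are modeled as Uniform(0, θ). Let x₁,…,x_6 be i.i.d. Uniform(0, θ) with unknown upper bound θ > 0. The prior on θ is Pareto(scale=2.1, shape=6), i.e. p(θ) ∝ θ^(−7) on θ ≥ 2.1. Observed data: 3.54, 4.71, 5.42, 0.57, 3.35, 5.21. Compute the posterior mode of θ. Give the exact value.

The Uniform(0, θ) likelihood is θ^(−n) for θ ≥ max(xᵢ), zero otherwise. Here max(xᵢ) = 5.42.
Posterior ∝ θ^(−7) · θ^(−6) = θ^(−13) on θ ≥ max(2.1, 5.42) = 5.42.
This density is strictly decreasing in θ, so the posterior mode lies at the lower boundary of the support.

θ̂_MAP = 5.42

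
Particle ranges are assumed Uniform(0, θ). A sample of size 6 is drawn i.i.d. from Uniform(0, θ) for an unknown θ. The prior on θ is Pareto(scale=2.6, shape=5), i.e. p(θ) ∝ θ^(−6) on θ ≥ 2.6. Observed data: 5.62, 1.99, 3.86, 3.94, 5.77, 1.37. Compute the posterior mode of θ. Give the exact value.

θ̂_MAP = 5.77

The Uniform(0, θ) likelihood is θ^(−n) for θ ≥ max(xᵢ), zero otherwise. Here max(xᵢ) = 5.77.
Posterior ∝ θ^(−6) · θ^(−6) = θ^(−12) on θ ≥ max(2.6, 5.77) = 5.77.
This density is strictly decreasing in θ, so the posterior mode lies at the lower boundary of the support.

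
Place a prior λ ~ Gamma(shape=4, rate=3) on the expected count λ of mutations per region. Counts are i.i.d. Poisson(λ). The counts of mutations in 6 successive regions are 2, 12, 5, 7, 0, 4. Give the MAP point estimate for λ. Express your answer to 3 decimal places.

Σxᵢ = 2+12+5+7+0+4 = 30, with n = 6.
Posterior ∝ λ^3e^(−3λ) · λ^30e^(−6λ) = λ^33e^(−9λ), i.e. Gamma(shape=34, rate=9).
The mode of a Gamma(a, b) with a ≥ 1 (shape–rate) is (a−1)/b = 33/9 ≈ 3.667.

λ̂_MAP = 3.667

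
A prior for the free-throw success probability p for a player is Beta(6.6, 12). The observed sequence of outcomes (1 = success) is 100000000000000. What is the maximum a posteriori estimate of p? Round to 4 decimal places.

Prior: Beta(6.6, 12).
Data: 1 success in 15 trials (from the sequence). The binomial likelihood contributes p(1−p)^14, so the posterior is Beta(6.6+1, 12+14) = Beta(7.6, 26).
For Beta(a, b) with a, b > 1 the mode is (a−1)/(a+b−2) = 6.6/31.6 ≈ 0.2089.

p̂_MAP = 0.2089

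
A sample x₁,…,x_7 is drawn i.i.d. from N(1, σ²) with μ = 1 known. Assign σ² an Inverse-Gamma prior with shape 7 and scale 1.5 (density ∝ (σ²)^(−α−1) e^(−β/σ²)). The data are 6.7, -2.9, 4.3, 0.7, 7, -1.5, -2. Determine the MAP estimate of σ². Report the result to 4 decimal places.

σ̂²_MAP = 4.9100

Sum of squared deviations about the known mean: SS = (6.7−1)² + (-2.9−1)² + (4.3−1)² + (0.7−1)² + (7−1)² + (-1.5−1)² + (-2−1)² = 109.93.
The Normal likelihood contributes (σ²)^(−n/2) exp(−SS/(2σ²)), so the posterior is Inverse-Gamma(α + n/2, β + SS/2) = Inverse-Gamma(10.5, 56.465).
The mode of Inverse-Gamma(a, b) is b/(a+1) = 56.465/11.5 ≈ 4.9100.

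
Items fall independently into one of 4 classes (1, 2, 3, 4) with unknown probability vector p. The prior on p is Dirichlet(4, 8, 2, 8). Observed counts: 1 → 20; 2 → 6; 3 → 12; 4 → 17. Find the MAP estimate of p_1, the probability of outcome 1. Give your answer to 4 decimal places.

MAP estimate: 0.3151

The posterior is Dirichlet(αᵢ + nᵢ) = Dirichlet(24, 14, 14, 25).
For a Dirichlet(a₁,…,a_K) with all aᵢ > 1, the mode has j-th component (aⱼ − 1)/(Σaᵢ − K).
Here Σaᵢ = 77 and K = 4, so p_1 = (24 − 1)/(77 − 4) = 23/73 ≈ 0.3151.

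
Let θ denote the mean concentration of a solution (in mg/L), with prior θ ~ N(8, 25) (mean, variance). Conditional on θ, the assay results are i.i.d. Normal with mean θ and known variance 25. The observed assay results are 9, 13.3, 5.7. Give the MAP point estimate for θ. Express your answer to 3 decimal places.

θ̂_MAP = 9.000

n = 3; x̄ = (9 + 13.3 + 5.7)/3 = 28/3 = 28/3 ≈ 9.3333.
For a Normal prior and Normal likelihood with known variance, the posterior is Normal; its mode equals its mean, the precision-weighted average.
Prior precision 1/σ₀² = 1/25 = 0.04; data precision n/σ² = 3/25 = 0.12.
θ̂ = (0.04·8 + 0.12·(28/3)) / (0.04 + 0.12) = 1.44/0.16 = 9.000.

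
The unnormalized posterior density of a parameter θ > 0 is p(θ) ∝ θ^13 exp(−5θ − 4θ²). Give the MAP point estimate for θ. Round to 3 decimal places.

θ̂_MAP = 1.000

ℓ'(θ) = 13/θ − 5 − 8θ. Setting this to zero and multiplying by θ: 8θ² + 5θ − 13 = 0.
θ = (−5 + √(5² + 4·8·13)) / (2·8) = (−5 + √441) / 16 = (−5 + 21)/16 = 1.
ℓ''(θ) = −13/θ² − 8 < 0, confirming a maximum.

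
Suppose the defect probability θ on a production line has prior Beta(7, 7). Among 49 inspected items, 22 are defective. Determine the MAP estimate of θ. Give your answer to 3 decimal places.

θ̂_MAP = 0.459

Prior: Beta(7, 7).
Data: 22 successes in 49 trials. The binomial likelihood contributes θ^22(1−θ)^27, so the posterior is Beta(7+22, 7+27) = Beta(29, 34).
For Beta(a, b) with a, b > 1 the mode is (a−1)/(a+b−2) = 28/61 ≈ 0.459.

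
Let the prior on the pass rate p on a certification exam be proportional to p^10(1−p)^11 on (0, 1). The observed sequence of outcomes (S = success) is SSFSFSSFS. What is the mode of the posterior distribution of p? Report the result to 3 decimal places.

The prior density ∝ p^10(1−p)^11 is the kernel of Beta(11, 12).
Data: 6 successes in 9 trials (from the sequence). The binomial likelihood contributes p^6(1−p)^3, so the posterior is Beta(11+6, 12+3) = Beta(17, 15).
For Beta(a, b) with a, b > 1 the mode is (a−1)/(a+b−2) = 16/30 ≈ 0.533.

p̂_MAP = 0.533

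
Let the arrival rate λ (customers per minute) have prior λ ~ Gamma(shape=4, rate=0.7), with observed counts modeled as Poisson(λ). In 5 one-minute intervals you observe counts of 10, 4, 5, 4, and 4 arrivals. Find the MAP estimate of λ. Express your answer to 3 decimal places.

Σxᵢ = 10+4+5+4+4 = 27, with n = 5.
Posterior ∝ λ^3e^(−0.7λ) · λ^27e^(−5λ) = λ^30e^(−5.7λ), i.e. Gamma(shape=31, rate=5.7).
The mode of a Gamma(a, b) with a ≥ 1 (shape–rate) is (a−1)/b = 30/5.7 ≈ 5.263.

λ̂_MAP = 5.263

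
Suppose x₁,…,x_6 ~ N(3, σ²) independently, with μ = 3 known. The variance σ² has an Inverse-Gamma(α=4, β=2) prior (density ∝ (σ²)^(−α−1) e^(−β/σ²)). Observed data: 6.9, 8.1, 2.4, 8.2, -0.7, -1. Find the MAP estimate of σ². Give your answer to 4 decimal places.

Sum of squared deviations about the known mean: SS = (6.9−3)² + (8.1−3)² + (2.4−3)² + (8.2−3)² + (-0.7−3)² + (-1−3)² = 98.31.
The Normal likelihood contributes (σ²)^(−n/2) exp(−SS/(2σ²)), so the posterior is Inverse-Gamma(α + n/2, β + SS/2) = Inverse-Gamma(7, 51.155).
The mode of Inverse-Gamma(a, b) is b/(a+1) = 51.155/8 ≈ 6.3944.

σ̂²_MAP = 6.3944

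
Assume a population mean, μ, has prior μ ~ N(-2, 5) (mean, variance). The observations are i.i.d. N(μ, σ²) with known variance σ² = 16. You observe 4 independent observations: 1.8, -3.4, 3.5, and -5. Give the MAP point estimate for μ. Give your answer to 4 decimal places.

n = 4; x̄ = (1.8 + (-3.4) + 3.5 + (-5))/4 = -3.1/4 = -0.775.
For a Normal prior and Normal likelihood with known variance, the posterior is Normal; its mode equals its mean, the precision-weighted average.
Prior precision 1/σ₀² = 1/5 = 0.2; data precision n/σ² = 4/16 = 0.25.
μ̂ = (0.2·(-2) + 0.25·(-0.775)) / (0.2 + 0.25) = (-0.59375)/0.45 = -95/72 ≈ -1.3194.

μ̂_MAP = -1.3194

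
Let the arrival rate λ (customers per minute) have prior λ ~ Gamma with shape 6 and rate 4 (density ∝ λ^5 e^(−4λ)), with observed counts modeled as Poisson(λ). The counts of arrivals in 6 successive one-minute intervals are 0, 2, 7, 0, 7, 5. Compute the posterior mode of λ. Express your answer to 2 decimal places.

Σxᵢ = 0+2+7+0+7+5 = 21, with n = 6.
Posterior ∝ λ^5e^(−4λ) · λ^21e^(−6λ) = λ^26e^(−10λ), i.e. Gamma(shape=27, rate=10).
The mode of a Gamma(a, b) with a ≥ 1 (shape–rate) is (a−1)/b = 26/10 ≈ 2.60.

λ̂_MAP = 2.60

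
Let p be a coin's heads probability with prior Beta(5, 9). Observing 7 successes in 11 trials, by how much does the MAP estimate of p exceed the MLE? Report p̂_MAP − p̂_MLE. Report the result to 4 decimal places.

Posterior is Beta(12, 13); MAP = (12−1)/(25−2) = 11/23 ≈ 0.47826.
MLE ignores the prior: p̂_MLE = k/n = 7/11 ≈ 0.63636.
Difference = 11/23 − 7/11 = -40/253 ≈ -0.1581.

MAP − MLE = -0.1581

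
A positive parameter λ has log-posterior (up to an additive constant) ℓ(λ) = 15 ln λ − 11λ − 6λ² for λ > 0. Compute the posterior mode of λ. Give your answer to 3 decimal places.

ℓ'(λ) = 15/λ − 11 − 12λ. Setting this to zero and multiplying by λ: 12λ² + 11λ − 15 = 0.
λ = (−11 + √(11² + 4·12·15)) / (2·12) = (−11 + √841) / 24 = (−11 + 29)/24 = 3/4.
ℓ''(λ) = −15/λ² − 12 < 0, confirming a maximum.

λ̂_MAP = 0.750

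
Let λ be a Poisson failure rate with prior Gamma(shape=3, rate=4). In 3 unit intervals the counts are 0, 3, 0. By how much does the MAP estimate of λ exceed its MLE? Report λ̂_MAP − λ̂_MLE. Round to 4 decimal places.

MAP − MLE = -0.2857

Σxᵢ = 3. Posterior is Gamma(6, 7); MAP = (6−1)/7 = 5/7 ≈ 0.71429.
MLE = x̄ = 3/3 ≈ 1.00000.
Difference = 5/7 − 3/3 = -2/7 ≈ -0.2857.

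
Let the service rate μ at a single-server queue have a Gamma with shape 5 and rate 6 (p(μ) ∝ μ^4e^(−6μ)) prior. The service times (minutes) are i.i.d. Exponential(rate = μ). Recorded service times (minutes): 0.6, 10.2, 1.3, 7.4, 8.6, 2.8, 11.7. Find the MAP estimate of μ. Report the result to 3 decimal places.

The Exponential(rate=μ) likelihood is ∝ μ^n e^(−μΣtᵢ). Here n = 7 and Σtᵢ = 0.6 + 10.2 + 1.3 + 7.4 + 8.6 + 2.8 + 11.7 = 42.6.
Posterior ∝ μ^4e^(−6μ) · μ^7e^(−42.6μ) = μ^11e^(−48.6μ), i.e. Gamma(12, 48.6).
Mode = (a−1)/b = 11/48.6 ≈ 0.226.

μ̂_MAP = 0.226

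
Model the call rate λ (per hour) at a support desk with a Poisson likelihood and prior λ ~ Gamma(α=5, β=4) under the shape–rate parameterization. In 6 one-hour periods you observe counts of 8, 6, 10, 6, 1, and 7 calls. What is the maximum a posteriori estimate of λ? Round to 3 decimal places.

λ̂_MAP = 4.200

Σxᵢ = 8+6+10+6+1+7 = 38, with n = 6.
Posterior ∝ λ^4e^(−4λ) · λ^38e^(−6λ) = λ^42e^(−10λ), i.e. Gamma(shape=43, rate=10).
The mode of a Gamma(a, b) with a ≥ 1 (shape–rate) is (a−1)/b = 42/10 ≈ 4.200.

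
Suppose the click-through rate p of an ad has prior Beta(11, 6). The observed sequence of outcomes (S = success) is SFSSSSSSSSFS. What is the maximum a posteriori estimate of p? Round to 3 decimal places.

p̂_MAP = 0.741

Prior: Beta(11, 6).
Data: 10 successes in 12 trials (from the sequence). The binomial likelihood contributes p^10(1−p)^2, so the posterior is Beta(11+10, 6+2) = Beta(21, 8).
For Beta(a, b) with a, b > 1 the mode is (a−1)/(a+b−2) = 20/27 ≈ 0.741.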